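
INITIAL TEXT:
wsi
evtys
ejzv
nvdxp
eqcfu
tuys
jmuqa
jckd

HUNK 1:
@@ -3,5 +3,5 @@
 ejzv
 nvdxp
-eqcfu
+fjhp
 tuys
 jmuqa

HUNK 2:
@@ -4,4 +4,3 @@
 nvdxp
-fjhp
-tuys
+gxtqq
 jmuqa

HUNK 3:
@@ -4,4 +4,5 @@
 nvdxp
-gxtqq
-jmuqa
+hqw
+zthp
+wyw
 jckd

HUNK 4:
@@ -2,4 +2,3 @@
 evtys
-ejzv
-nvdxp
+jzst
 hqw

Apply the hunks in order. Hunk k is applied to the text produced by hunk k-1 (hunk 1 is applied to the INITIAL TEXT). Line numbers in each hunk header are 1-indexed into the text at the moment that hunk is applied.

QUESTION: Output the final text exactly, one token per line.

Hunk 1: at line 3 remove [eqcfu] add [fjhp] -> 8 lines: wsi evtys ejzv nvdxp fjhp tuys jmuqa jckd
Hunk 2: at line 4 remove [fjhp,tuys] add [gxtqq] -> 7 lines: wsi evtys ejzv nvdxp gxtqq jmuqa jckd
Hunk 3: at line 4 remove [gxtqq,jmuqa] add [hqw,zthp,wyw] -> 8 lines: wsi evtys ejzv nvdxp hqw zthp wyw jckd
Hunk 4: at line 2 remove [ejzv,nvdxp] add [jzst] -> 7 lines: wsi evtys jzst hqw zthp wyw jckd

Answer: wsi
evtys
jzst
hqw
zthp
wyw
jckd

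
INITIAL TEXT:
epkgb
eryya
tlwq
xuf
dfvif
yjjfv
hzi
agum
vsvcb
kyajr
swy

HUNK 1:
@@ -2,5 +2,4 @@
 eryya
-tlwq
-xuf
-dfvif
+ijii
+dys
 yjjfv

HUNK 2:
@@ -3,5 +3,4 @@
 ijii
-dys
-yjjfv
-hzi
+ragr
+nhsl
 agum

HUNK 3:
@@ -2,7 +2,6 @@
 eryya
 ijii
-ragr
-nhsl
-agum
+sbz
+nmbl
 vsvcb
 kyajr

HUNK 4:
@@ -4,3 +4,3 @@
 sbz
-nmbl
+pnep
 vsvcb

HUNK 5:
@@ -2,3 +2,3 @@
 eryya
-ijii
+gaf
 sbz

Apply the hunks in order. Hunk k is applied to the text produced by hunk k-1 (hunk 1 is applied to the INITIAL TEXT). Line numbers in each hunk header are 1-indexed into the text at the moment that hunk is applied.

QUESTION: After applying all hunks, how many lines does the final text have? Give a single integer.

Hunk 1: at line 2 remove [tlwq,xuf,dfvif] add [ijii,dys] -> 10 lines: epkgb eryya ijii dys yjjfv hzi agum vsvcb kyajr swy
Hunk 2: at line 3 remove [dys,yjjfv,hzi] add [ragr,nhsl] -> 9 lines: epkgb eryya ijii ragr nhsl agum vsvcb kyajr swy
Hunk 3: at line 2 remove [ragr,nhsl,agum] add [sbz,nmbl] -> 8 lines: epkgb eryya ijii sbz nmbl vsvcb kyajr swy
Hunk 4: at line 4 remove [nmbl] add [pnep] -> 8 lines: epkgb eryya ijii sbz pnep vsvcb kyajr swy
Hunk 5: at line 2 remove [ijii] add [gaf] -> 8 lines: epkgb eryya gaf sbz pnep vsvcb kyajr swy
Final line count: 8

Answer: 8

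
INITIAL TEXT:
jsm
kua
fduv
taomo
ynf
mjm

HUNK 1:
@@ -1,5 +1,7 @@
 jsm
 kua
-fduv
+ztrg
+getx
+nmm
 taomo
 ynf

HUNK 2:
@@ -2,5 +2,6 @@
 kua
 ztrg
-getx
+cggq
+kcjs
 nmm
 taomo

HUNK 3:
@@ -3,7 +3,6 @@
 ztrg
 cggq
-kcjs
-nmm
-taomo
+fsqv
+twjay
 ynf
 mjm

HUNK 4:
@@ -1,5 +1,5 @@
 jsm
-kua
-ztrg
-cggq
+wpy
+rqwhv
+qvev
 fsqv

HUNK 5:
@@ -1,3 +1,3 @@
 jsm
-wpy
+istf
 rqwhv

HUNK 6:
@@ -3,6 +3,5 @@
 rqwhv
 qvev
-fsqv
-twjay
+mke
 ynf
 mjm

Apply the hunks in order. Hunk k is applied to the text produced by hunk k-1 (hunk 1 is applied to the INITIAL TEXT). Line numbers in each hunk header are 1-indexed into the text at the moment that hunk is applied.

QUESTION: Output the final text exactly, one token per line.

Answer: jsm
istf
rqwhv
qvev
mke
ynf
mjm

Derivation:
Hunk 1: at line 1 remove [fduv] add [ztrg,getx,nmm] -> 8 lines: jsm kua ztrg getx nmm taomo ynf mjm
Hunk 2: at line 2 remove [getx] add [cggq,kcjs] -> 9 lines: jsm kua ztrg cggq kcjs nmm taomo ynf mjm
Hunk 3: at line 3 remove [kcjs,nmm,taomo] add [fsqv,twjay] -> 8 lines: jsm kua ztrg cggq fsqv twjay ynf mjm
Hunk 4: at line 1 remove [kua,ztrg,cggq] add [wpy,rqwhv,qvev] -> 8 lines: jsm wpy rqwhv qvev fsqv twjay ynf mjm
Hunk 5: at line 1 remove [wpy] add [istf] -> 8 lines: jsm istf rqwhv qvev fsqv twjay ynf mjm
Hunk 6: at line 3 remove [fsqv,twjay] add [mke] -> 7 lines: jsm istf rqwhv qvev mke ynf mjm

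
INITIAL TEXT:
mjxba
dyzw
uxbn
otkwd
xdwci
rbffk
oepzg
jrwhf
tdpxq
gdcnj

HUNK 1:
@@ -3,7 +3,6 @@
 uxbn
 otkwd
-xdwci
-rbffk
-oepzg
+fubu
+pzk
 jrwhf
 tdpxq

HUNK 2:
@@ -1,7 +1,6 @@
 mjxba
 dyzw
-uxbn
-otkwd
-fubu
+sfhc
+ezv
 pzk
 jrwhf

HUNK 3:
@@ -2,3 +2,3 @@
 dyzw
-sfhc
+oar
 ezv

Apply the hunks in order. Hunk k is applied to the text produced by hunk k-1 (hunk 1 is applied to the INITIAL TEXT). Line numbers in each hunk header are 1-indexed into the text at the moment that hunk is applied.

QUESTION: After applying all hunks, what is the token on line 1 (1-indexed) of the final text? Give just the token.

Hunk 1: at line 3 remove [xdwci,rbffk,oepzg] add [fubu,pzk] -> 9 lines: mjxba dyzw uxbn otkwd fubu pzk jrwhf tdpxq gdcnj
Hunk 2: at line 1 remove [uxbn,otkwd,fubu] add [sfhc,ezv] -> 8 lines: mjxba dyzw sfhc ezv pzk jrwhf tdpxq gdcnj
Hunk 3: at line 2 remove [sfhc] add [oar] -> 8 lines: mjxba dyzw oar ezv pzk jrwhf tdpxq gdcnj
Final line 1: mjxba

Answer: mjxba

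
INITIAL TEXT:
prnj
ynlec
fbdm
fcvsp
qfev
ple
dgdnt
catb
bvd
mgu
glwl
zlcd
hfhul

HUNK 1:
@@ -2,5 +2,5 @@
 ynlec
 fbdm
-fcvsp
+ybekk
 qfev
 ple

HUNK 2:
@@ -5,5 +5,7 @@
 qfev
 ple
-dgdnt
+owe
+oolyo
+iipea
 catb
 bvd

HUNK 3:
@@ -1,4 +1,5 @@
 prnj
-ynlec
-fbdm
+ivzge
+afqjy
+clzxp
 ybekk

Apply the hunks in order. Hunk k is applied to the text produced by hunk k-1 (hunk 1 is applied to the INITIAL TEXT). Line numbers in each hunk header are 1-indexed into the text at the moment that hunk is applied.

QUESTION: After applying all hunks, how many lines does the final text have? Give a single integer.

Answer: 16

Derivation:
Hunk 1: at line 2 remove [fcvsp] add [ybekk] -> 13 lines: prnj ynlec fbdm ybekk qfev ple dgdnt catb bvd mgu glwl zlcd hfhul
Hunk 2: at line 5 remove [dgdnt] add [owe,oolyo,iipea] -> 15 lines: prnj ynlec fbdm ybekk qfev ple owe oolyo iipea catb bvd mgu glwl zlcd hfhul
Hunk 3: at line 1 remove [ynlec,fbdm] add [ivzge,afqjy,clzxp] -> 16 lines: prnj ivzge afqjy clzxp ybekk qfev ple owe oolyo iipea catb bvd mgu glwl zlcd hfhul
Final line count: 16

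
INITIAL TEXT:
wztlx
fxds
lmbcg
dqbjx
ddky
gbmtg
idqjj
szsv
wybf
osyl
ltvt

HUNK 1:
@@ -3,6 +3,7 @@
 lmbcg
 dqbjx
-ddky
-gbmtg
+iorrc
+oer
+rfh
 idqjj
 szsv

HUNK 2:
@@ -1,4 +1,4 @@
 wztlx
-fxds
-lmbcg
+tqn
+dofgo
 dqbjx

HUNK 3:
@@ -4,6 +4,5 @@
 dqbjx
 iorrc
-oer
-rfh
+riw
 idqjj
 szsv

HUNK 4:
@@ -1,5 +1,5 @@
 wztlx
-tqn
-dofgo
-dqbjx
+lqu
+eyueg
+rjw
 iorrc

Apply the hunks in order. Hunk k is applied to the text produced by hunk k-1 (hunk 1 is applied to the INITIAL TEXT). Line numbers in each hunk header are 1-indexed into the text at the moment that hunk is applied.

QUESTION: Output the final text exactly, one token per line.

Answer: wztlx
lqu
eyueg
rjw
iorrc
riw
idqjj
szsv
wybf
osyl
ltvt

Derivation:
Hunk 1: at line 3 remove [ddky,gbmtg] add [iorrc,oer,rfh] -> 12 lines: wztlx fxds lmbcg dqbjx iorrc oer rfh idqjj szsv wybf osyl ltvt
Hunk 2: at line 1 remove [fxds,lmbcg] add [tqn,dofgo] -> 12 lines: wztlx tqn dofgo dqbjx iorrc oer rfh idqjj szsv wybf osyl ltvt
Hunk 3: at line 4 remove [oer,rfh] add [riw] -> 11 lines: wztlx tqn dofgo dqbjx iorrc riw idqjj szsv wybf osyl ltvt
Hunk 4: at line 1 remove [tqn,dofgo,dqbjx] add [lqu,eyueg,rjw] -> 11 lines: wztlx lqu eyueg rjw iorrc riw idqjj szsv wybf osyl ltvt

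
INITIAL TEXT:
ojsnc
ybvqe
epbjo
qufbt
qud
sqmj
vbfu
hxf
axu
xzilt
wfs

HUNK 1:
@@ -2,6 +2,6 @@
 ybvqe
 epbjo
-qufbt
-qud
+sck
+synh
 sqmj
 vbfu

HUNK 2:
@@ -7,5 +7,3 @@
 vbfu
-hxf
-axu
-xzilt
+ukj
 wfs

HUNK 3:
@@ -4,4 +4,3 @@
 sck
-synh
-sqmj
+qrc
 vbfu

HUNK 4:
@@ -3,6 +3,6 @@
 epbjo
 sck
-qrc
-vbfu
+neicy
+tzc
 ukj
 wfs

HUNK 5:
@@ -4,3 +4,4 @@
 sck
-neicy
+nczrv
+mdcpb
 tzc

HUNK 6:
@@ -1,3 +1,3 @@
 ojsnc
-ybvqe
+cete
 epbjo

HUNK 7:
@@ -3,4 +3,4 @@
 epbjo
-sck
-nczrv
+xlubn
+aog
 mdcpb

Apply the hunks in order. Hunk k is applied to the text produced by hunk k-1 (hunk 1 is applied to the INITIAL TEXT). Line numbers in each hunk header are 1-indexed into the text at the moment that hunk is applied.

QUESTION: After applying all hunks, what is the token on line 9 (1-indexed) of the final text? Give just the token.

Answer: wfs

Derivation:
Hunk 1: at line 2 remove [qufbt,qud] add [sck,synh] -> 11 lines: ojsnc ybvqe epbjo sck synh sqmj vbfu hxf axu xzilt wfs
Hunk 2: at line 7 remove [hxf,axu,xzilt] add [ukj] -> 9 lines: ojsnc ybvqe epbjo sck synh sqmj vbfu ukj wfs
Hunk 3: at line 4 remove [synh,sqmj] add [qrc] -> 8 lines: ojsnc ybvqe epbjo sck qrc vbfu ukj wfs
Hunk 4: at line 3 remove [qrc,vbfu] add [neicy,tzc] -> 8 lines: ojsnc ybvqe epbjo sck neicy tzc ukj wfs
Hunk 5: at line 4 remove [neicy] add [nczrv,mdcpb] -> 9 lines: ojsnc ybvqe epbjo sck nczrv mdcpb tzc ukj wfs
Hunk 6: at line 1 remove [ybvqe] add [cete] -> 9 lines: ojsnc cete epbjo sck nczrv mdcpb tzc ukj wfs
Hunk 7: at line 3 remove [sck,nczrv] add [xlubn,aog] -> 9 lines: ojsnc cete epbjo xlubn aog mdcpb tzc ukj wfs
Final line 9: wfs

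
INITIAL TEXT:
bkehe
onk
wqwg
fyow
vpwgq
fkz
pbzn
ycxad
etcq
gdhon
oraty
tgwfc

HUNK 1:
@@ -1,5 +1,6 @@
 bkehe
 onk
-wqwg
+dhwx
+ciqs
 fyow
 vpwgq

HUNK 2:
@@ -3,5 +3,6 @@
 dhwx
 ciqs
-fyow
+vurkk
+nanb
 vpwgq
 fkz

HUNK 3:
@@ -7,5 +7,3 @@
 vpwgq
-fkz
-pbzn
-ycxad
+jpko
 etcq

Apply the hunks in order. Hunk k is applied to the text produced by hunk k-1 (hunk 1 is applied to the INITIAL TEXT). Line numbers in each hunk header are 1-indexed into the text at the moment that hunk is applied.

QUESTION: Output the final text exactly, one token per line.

Hunk 1: at line 1 remove [wqwg] add [dhwx,ciqs] -> 13 lines: bkehe onk dhwx ciqs fyow vpwgq fkz pbzn ycxad etcq gdhon oraty tgwfc
Hunk 2: at line 3 remove [fyow] add [vurkk,nanb] -> 14 lines: bkehe onk dhwx ciqs vurkk nanb vpwgq fkz pbzn ycxad etcq gdhon oraty tgwfc
Hunk 3: at line 7 remove [fkz,pbzn,ycxad] add [jpko] -> 12 lines: bkehe onk dhwx ciqs vurkk nanb vpwgq jpko etcq gdhon oraty tgwfc

Answer: bkehe
onk
dhwx
ciqs
vurkk
nanb
vpwgq
jpko
etcq
gdhon
oraty
tgwfc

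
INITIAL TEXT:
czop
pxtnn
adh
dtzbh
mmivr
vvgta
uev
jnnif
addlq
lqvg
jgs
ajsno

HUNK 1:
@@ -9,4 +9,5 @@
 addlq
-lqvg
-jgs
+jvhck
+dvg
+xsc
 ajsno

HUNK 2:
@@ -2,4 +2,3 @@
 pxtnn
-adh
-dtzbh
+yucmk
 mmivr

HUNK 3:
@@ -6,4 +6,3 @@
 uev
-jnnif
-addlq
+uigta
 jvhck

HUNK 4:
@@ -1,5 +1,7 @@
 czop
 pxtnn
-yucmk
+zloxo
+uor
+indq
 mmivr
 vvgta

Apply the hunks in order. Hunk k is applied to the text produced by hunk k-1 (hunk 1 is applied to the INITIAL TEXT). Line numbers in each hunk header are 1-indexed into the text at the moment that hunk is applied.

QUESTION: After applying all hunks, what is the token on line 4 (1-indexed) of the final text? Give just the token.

Answer: uor

Derivation:
Hunk 1: at line 9 remove [lqvg,jgs] add [jvhck,dvg,xsc] -> 13 lines: czop pxtnn adh dtzbh mmivr vvgta uev jnnif addlq jvhck dvg xsc ajsno
Hunk 2: at line 2 remove [adh,dtzbh] add [yucmk] -> 12 lines: czop pxtnn yucmk mmivr vvgta uev jnnif addlq jvhck dvg xsc ajsno
Hunk 3: at line 6 remove [jnnif,addlq] add [uigta] -> 11 lines: czop pxtnn yucmk mmivr vvgta uev uigta jvhck dvg xsc ajsno
Hunk 4: at line 1 remove [yucmk] add [zloxo,uor,indq] -> 13 lines: czop pxtnn zloxo uor indq mmivr vvgta uev uigta jvhck dvg xsc ajsno
Final line 4: uor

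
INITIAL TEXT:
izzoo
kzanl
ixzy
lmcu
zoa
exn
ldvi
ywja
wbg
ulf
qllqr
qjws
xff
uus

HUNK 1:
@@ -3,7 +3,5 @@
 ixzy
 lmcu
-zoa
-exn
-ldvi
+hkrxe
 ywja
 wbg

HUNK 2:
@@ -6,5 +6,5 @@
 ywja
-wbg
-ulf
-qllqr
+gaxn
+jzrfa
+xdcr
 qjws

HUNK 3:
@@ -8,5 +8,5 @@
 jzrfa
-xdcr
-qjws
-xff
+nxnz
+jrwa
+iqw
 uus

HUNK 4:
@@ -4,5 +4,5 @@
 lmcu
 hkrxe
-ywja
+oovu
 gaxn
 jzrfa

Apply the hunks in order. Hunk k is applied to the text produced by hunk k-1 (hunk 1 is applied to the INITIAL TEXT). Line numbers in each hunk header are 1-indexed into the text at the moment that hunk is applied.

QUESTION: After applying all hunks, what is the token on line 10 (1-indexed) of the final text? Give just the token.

Hunk 1: at line 3 remove [zoa,exn,ldvi] add [hkrxe] -> 12 lines: izzoo kzanl ixzy lmcu hkrxe ywja wbg ulf qllqr qjws xff uus
Hunk 2: at line 6 remove [wbg,ulf,qllqr] add [gaxn,jzrfa,xdcr] -> 12 lines: izzoo kzanl ixzy lmcu hkrxe ywja gaxn jzrfa xdcr qjws xff uus
Hunk 3: at line 8 remove [xdcr,qjws,xff] add [nxnz,jrwa,iqw] -> 12 lines: izzoo kzanl ixzy lmcu hkrxe ywja gaxn jzrfa nxnz jrwa iqw uus
Hunk 4: at line 4 remove [ywja] add [oovu] -> 12 lines: izzoo kzanl ixzy lmcu hkrxe oovu gaxn jzrfa nxnz jrwa iqw uus
Final line 10: jrwa

Answer: jrwa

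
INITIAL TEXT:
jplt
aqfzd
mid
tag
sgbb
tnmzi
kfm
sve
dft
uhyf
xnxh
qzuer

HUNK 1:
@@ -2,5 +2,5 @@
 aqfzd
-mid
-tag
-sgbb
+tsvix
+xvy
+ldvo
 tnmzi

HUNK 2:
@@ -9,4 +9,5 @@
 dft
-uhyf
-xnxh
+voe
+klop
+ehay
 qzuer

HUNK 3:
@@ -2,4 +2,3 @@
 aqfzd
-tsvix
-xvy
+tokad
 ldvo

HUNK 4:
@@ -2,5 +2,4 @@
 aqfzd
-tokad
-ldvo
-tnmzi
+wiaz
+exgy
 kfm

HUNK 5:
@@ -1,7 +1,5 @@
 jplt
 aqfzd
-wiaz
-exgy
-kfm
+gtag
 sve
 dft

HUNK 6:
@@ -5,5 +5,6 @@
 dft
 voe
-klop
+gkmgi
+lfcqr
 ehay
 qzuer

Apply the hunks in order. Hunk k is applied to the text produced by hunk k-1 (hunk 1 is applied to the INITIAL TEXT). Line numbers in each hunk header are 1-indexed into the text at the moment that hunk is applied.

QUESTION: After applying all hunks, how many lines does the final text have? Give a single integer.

Answer: 10

Derivation:
Hunk 1: at line 2 remove [mid,tag,sgbb] add [tsvix,xvy,ldvo] -> 12 lines: jplt aqfzd tsvix xvy ldvo tnmzi kfm sve dft uhyf xnxh qzuer
Hunk 2: at line 9 remove [uhyf,xnxh] add [voe,klop,ehay] -> 13 lines: jplt aqfzd tsvix xvy ldvo tnmzi kfm sve dft voe klop ehay qzuer
Hunk 3: at line 2 remove [tsvix,xvy] add [tokad] -> 12 lines: jplt aqfzd tokad ldvo tnmzi kfm sve dft voe klop ehay qzuer
Hunk 4: at line 2 remove [tokad,ldvo,tnmzi] add [wiaz,exgy] -> 11 lines: jplt aqfzd wiaz exgy kfm sve dft voe klop ehay qzuer
Hunk 5: at line 1 remove [wiaz,exgy,kfm] add [gtag] -> 9 lines: jplt aqfzd gtag sve dft voe klop ehay qzuer
Hunk 6: at line 5 remove [klop] add [gkmgi,lfcqr] -> 10 lines: jplt aqfzd gtag sve dft voe gkmgi lfcqr ehay qzuer
Final line count: 10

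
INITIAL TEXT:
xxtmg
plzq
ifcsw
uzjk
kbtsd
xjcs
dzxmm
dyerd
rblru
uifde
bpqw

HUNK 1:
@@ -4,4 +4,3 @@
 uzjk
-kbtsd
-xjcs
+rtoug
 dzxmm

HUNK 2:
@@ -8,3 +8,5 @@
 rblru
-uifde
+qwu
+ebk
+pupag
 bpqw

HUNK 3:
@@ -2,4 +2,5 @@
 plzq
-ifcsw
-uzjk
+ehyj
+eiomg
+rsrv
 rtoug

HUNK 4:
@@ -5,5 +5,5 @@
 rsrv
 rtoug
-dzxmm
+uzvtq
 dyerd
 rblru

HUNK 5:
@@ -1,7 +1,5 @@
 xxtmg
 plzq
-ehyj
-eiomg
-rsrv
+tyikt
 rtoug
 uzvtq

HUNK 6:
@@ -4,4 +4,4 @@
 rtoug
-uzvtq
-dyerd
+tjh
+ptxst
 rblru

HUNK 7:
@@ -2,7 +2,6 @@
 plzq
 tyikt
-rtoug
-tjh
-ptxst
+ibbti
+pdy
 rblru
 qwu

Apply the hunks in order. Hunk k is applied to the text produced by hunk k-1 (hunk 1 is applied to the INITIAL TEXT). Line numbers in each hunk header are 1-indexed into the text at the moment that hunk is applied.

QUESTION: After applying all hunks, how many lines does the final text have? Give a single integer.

Hunk 1: at line 4 remove [kbtsd,xjcs] add [rtoug] -> 10 lines: xxtmg plzq ifcsw uzjk rtoug dzxmm dyerd rblru uifde bpqw
Hunk 2: at line 8 remove [uifde] add [qwu,ebk,pupag] -> 12 lines: xxtmg plzq ifcsw uzjk rtoug dzxmm dyerd rblru qwu ebk pupag bpqw
Hunk 3: at line 2 remove [ifcsw,uzjk] add [ehyj,eiomg,rsrv] -> 13 lines: xxtmg plzq ehyj eiomg rsrv rtoug dzxmm dyerd rblru qwu ebk pupag bpqw
Hunk 4: at line 5 remove [dzxmm] add [uzvtq] -> 13 lines: xxtmg plzq ehyj eiomg rsrv rtoug uzvtq dyerd rblru qwu ebk pupag bpqw
Hunk 5: at line 1 remove [ehyj,eiomg,rsrv] add [tyikt] -> 11 lines: xxtmg plzq tyikt rtoug uzvtq dyerd rblru qwu ebk pupag bpqw
Hunk 6: at line 4 remove [uzvtq,dyerd] add [tjh,ptxst] -> 11 lines: xxtmg plzq tyikt rtoug tjh ptxst rblru qwu ebk pupag bpqw
Hunk 7: at line 2 remove [rtoug,tjh,ptxst] add [ibbti,pdy] -> 10 lines: xxtmg plzq tyikt ibbti pdy rblru qwu ebk pupag bpqw
Final line count: 10

Answer: 10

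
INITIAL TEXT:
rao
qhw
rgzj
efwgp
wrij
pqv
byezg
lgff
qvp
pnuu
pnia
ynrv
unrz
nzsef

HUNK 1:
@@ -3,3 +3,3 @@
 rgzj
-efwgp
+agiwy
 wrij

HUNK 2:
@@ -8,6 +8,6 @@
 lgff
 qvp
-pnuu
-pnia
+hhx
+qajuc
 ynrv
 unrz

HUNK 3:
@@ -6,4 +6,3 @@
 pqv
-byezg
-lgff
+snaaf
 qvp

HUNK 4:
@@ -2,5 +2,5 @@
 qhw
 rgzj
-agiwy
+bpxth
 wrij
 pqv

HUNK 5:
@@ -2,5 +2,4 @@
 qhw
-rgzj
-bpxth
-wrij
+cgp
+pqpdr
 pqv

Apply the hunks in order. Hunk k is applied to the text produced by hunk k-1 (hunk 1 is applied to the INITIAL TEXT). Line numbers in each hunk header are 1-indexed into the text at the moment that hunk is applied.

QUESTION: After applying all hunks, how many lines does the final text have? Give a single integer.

Hunk 1: at line 3 remove [efwgp] add [agiwy] -> 14 lines: rao qhw rgzj agiwy wrij pqv byezg lgff qvp pnuu pnia ynrv unrz nzsef
Hunk 2: at line 8 remove [pnuu,pnia] add [hhx,qajuc] -> 14 lines: rao qhw rgzj agiwy wrij pqv byezg lgff qvp hhx qajuc ynrv unrz nzsef
Hunk 3: at line 6 remove [byezg,lgff] add [snaaf] -> 13 lines: rao qhw rgzj agiwy wrij pqv snaaf qvp hhx qajuc ynrv unrz nzsef
Hunk 4: at line 2 remove [agiwy] add [bpxth] -> 13 lines: rao qhw rgzj bpxth wrij pqv snaaf qvp hhx qajuc ynrv unrz nzsef
Hunk 5: at line 2 remove [rgzj,bpxth,wrij] add [cgp,pqpdr] -> 12 lines: rao qhw cgp pqpdr pqv snaaf qvp hhx qajuc ynrv unrz nzsef
Final line count: 12

Answer: 12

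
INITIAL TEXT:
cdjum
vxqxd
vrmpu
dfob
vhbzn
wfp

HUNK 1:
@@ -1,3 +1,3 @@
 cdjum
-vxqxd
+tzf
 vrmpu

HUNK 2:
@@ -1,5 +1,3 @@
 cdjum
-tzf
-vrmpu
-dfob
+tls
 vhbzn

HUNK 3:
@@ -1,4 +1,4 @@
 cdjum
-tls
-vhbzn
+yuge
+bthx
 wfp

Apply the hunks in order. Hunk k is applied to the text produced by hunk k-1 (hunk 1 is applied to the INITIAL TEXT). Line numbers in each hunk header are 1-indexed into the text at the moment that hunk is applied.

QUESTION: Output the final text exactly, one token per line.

Hunk 1: at line 1 remove [vxqxd] add [tzf] -> 6 lines: cdjum tzf vrmpu dfob vhbzn wfp
Hunk 2: at line 1 remove [tzf,vrmpu,dfob] add [tls] -> 4 lines: cdjum tls vhbzn wfp
Hunk 3: at line 1 remove [tls,vhbzn] add [yuge,bthx] -> 4 lines: cdjum yuge bthx wfp

Answer: cdjum
yuge
bthx
wfp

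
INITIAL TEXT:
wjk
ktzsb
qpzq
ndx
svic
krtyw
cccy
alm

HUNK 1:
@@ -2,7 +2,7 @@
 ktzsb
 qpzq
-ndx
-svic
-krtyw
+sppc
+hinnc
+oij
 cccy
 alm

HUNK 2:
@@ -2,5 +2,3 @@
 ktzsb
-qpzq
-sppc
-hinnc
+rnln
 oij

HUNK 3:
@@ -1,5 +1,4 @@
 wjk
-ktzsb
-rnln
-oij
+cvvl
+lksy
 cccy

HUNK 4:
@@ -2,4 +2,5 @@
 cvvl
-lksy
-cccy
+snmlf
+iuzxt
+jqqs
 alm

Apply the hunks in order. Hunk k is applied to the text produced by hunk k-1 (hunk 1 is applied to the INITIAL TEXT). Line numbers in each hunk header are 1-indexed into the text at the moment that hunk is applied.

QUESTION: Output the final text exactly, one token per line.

Answer: wjk
cvvl
snmlf
iuzxt
jqqs
alm

Derivation:
Hunk 1: at line 2 remove [ndx,svic,krtyw] add [sppc,hinnc,oij] -> 8 lines: wjk ktzsb qpzq sppc hinnc oij cccy alm
Hunk 2: at line 2 remove [qpzq,sppc,hinnc] add [rnln] -> 6 lines: wjk ktzsb rnln oij cccy alm
Hunk 3: at line 1 remove [ktzsb,rnln,oij] add [cvvl,lksy] -> 5 lines: wjk cvvl lksy cccy alm
Hunk 4: at line 2 remove [lksy,cccy] add [snmlf,iuzxt,jqqs] -> 6 lines: wjk cvvl snmlf iuzxt jqqs alm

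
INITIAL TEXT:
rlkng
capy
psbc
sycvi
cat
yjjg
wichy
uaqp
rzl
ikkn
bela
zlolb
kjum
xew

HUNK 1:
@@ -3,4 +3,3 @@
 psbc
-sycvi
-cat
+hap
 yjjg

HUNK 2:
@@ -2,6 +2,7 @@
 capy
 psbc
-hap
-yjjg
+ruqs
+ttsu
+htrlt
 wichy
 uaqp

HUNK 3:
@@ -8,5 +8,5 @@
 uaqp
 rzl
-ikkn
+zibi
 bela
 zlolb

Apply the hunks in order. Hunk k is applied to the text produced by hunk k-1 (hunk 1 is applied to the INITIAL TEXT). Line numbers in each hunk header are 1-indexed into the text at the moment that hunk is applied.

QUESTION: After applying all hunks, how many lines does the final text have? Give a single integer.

Hunk 1: at line 3 remove [sycvi,cat] add [hap] -> 13 lines: rlkng capy psbc hap yjjg wichy uaqp rzl ikkn bela zlolb kjum xew
Hunk 2: at line 2 remove [hap,yjjg] add [ruqs,ttsu,htrlt] -> 14 lines: rlkng capy psbc ruqs ttsu htrlt wichy uaqp rzl ikkn bela zlolb kjum xew
Hunk 3: at line 8 remove [ikkn] add [zibi] -> 14 lines: rlkng capy psbc ruqs ttsu htrlt wichy uaqp rzl zibi bela zlolb kjum xew
Final line count: 14

Answer: 14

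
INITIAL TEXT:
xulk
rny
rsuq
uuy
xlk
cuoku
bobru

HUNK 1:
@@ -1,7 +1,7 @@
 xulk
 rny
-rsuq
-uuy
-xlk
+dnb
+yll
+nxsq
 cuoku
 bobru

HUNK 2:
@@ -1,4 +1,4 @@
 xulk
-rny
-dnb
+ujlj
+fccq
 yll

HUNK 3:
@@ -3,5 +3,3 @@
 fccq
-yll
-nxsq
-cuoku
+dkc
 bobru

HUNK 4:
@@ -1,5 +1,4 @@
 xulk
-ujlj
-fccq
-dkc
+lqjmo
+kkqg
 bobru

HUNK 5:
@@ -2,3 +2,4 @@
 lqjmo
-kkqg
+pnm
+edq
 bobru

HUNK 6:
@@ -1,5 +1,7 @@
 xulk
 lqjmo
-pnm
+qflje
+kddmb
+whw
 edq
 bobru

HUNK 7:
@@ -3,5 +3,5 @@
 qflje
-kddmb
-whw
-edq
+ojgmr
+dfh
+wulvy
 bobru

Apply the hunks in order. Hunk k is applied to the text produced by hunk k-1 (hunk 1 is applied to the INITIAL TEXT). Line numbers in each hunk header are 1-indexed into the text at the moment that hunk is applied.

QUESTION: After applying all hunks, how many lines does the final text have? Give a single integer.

Hunk 1: at line 1 remove [rsuq,uuy,xlk] add [dnb,yll,nxsq] -> 7 lines: xulk rny dnb yll nxsq cuoku bobru
Hunk 2: at line 1 remove [rny,dnb] add [ujlj,fccq] -> 7 lines: xulk ujlj fccq yll nxsq cuoku bobru
Hunk 3: at line 3 remove [yll,nxsq,cuoku] add [dkc] -> 5 lines: xulk ujlj fccq dkc bobru
Hunk 4: at line 1 remove [ujlj,fccq,dkc] add [lqjmo,kkqg] -> 4 lines: xulk lqjmo kkqg bobru
Hunk 5: at line 2 remove [kkqg] add [pnm,edq] -> 5 lines: xulk lqjmo pnm edq bobru
Hunk 6: at line 1 remove [pnm] add [qflje,kddmb,whw] -> 7 lines: xulk lqjmo qflje kddmb whw edq bobru
Hunk 7: at line 3 remove [kddmb,whw,edq] add [ojgmr,dfh,wulvy] -> 7 lines: xulk lqjmo qflje ojgmr dfh wulvy bobru
Final line count: 7

Answer: 7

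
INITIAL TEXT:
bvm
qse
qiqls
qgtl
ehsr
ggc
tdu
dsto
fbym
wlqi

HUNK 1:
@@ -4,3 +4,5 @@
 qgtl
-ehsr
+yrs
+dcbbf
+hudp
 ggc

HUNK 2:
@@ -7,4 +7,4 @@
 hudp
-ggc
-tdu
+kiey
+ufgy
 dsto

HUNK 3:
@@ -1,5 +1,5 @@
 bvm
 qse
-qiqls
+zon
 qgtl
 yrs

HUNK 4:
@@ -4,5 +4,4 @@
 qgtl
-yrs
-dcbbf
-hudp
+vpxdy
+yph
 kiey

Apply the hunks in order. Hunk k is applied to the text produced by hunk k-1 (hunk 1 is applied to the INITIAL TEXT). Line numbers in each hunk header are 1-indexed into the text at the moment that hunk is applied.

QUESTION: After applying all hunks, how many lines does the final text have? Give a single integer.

Hunk 1: at line 4 remove [ehsr] add [yrs,dcbbf,hudp] -> 12 lines: bvm qse qiqls qgtl yrs dcbbf hudp ggc tdu dsto fbym wlqi
Hunk 2: at line 7 remove [ggc,tdu] add [kiey,ufgy] -> 12 lines: bvm qse qiqls qgtl yrs dcbbf hudp kiey ufgy dsto fbym wlqi
Hunk 3: at line 1 remove [qiqls] add [zon] -> 12 lines: bvm qse zon qgtl yrs dcbbf hudp kiey ufgy dsto fbym wlqi
Hunk 4: at line 4 remove [yrs,dcbbf,hudp] add [vpxdy,yph] -> 11 lines: bvm qse zon qgtl vpxdy yph kiey ufgy dsto fbym wlqi
Final line count: 11

Answer: 11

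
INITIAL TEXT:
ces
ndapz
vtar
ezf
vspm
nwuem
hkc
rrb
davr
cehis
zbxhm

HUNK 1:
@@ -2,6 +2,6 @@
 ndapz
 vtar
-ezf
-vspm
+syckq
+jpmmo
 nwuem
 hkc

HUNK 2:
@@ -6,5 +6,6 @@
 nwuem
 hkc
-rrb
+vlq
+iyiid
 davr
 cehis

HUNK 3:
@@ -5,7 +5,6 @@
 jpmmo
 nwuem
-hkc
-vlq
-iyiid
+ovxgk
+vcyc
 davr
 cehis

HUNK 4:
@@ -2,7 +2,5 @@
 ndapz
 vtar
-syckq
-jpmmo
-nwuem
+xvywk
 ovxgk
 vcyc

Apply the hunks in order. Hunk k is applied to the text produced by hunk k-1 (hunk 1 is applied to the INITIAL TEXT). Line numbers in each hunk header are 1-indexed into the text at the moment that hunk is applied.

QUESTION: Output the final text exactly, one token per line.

Hunk 1: at line 2 remove [ezf,vspm] add [syckq,jpmmo] -> 11 lines: ces ndapz vtar syckq jpmmo nwuem hkc rrb davr cehis zbxhm
Hunk 2: at line 6 remove [rrb] add [vlq,iyiid] -> 12 lines: ces ndapz vtar syckq jpmmo nwuem hkc vlq iyiid davr cehis zbxhm
Hunk 3: at line 5 remove [hkc,vlq,iyiid] add [ovxgk,vcyc] -> 11 lines: ces ndapz vtar syckq jpmmo nwuem ovxgk vcyc davr cehis zbxhm
Hunk 4: at line 2 remove [syckq,jpmmo,nwuem] add [xvywk] -> 9 lines: ces ndapz vtar xvywk ovxgk vcyc davr cehis zbxhm

Answer: ces
ndapz
vtar
xvywk
ovxgk
vcyc
davr
cehis
zbxhm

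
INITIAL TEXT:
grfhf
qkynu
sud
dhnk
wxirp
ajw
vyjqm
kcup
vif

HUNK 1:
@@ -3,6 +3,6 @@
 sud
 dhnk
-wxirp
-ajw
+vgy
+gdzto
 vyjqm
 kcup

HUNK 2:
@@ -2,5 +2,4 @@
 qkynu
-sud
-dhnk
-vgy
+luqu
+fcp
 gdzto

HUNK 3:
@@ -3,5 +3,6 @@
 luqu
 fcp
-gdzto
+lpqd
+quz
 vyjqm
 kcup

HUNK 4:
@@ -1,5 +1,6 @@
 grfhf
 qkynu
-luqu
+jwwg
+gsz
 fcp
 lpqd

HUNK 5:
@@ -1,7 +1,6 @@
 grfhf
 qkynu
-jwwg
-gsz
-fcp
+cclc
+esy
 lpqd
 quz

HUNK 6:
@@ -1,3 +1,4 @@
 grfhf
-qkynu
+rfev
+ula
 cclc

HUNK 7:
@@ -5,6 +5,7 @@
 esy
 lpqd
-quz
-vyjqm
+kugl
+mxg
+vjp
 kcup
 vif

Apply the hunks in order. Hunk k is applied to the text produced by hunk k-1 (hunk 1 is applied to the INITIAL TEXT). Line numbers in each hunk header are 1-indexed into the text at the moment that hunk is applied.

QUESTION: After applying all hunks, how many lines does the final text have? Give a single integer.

Answer: 11

Derivation:
Hunk 1: at line 3 remove [wxirp,ajw] add [vgy,gdzto] -> 9 lines: grfhf qkynu sud dhnk vgy gdzto vyjqm kcup vif
Hunk 2: at line 2 remove [sud,dhnk,vgy] add [luqu,fcp] -> 8 lines: grfhf qkynu luqu fcp gdzto vyjqm kcup vif
Hunk 3: at line 3 remove [gdzto] add [lpqd,quz] -> 9 lines: grfhf qkynu luqu fcp lpqd quz vyjqm kcup vif
Hunk 4: at line 1 remove [luqu] add [jwwg,gsz] -> 10 lines: grfhf qkynu jwwg gsz fcp lpqd quz vyjqm kcup vif
Hunk 5: at line 1 remove [jwwg,gsz,fcp] add [cclc,esy] -> 9 lines: grfhf qkynu cclc esy lpqd quz vyjqm kcup vif
Hunk 6: at line 1 remove [qkynu] add [rfev,ula] -> 10 lines: grfhf rfev ula cclc esy lpqd quz vyjqm kcup vif
Hunk 7: at line 5 remove [quz,vyjqm] add [kugl,mxg,vjp] -> 11 lines: grfhf rfev ula cclc esy lpqd kugl mxg vjp kcup vif
Final line count: 11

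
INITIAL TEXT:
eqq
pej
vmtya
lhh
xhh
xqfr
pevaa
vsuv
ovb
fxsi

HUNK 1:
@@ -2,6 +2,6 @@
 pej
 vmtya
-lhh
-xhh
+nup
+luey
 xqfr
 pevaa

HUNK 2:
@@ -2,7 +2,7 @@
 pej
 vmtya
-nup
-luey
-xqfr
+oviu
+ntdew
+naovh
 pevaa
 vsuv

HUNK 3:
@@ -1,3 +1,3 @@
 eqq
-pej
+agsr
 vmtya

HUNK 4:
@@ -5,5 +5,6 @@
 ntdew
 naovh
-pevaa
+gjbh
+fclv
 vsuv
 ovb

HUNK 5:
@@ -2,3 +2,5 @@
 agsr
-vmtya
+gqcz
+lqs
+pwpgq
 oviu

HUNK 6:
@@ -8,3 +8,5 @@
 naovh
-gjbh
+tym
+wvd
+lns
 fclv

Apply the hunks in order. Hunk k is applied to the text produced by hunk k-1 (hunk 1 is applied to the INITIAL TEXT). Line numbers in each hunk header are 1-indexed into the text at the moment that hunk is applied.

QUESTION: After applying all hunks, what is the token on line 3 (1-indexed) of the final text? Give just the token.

Answer: gqcz

Derivation:
Hunk 1: at line 2 remove [lhh,xhh] add [nup,luey] -> 10 lines: eqq pej vmtya nup luey xqfr pevaa vsuv ovb fxsi
Hunk 2: at line 2 remove [nup,luey,xqfr] add [oviu,ntdew,naovh] -> 10 lines: eqq pej vmtya oviu ntdew naovh pevaa vsuv ovb fxsi
Hunk 3: at line 1 remove [pej] add [agsr] -> 10 lines: eqq agsr vmtya oviu ntdew naovh pevaa vsuv ovb fxsi
Hunk 4: at line 5 remove [pevaa] add [gjbh,fclv] -> 11 lines: eqq agsr vmtya oviu ntdew naovh gjbh fclv vsuv ovb fxsi
Hunk 5: at line 2 remove [vmtya] add [gqcz,lqs,pwpgq] -> 13 lines: eqq agsr gqcz lqs pwpgq oviu ntdew naovh gjbh fclv vsuv ovb fxsi
Hunk 6: at line 8 remove [gjbh] add [tym,wvd,lns] -> 15 lines: eqq agsr gqcz lqs pwpgq oviu ntdew naovh tym wvd lns fclv vsuv ovb fxsi
Final line 3: gqcz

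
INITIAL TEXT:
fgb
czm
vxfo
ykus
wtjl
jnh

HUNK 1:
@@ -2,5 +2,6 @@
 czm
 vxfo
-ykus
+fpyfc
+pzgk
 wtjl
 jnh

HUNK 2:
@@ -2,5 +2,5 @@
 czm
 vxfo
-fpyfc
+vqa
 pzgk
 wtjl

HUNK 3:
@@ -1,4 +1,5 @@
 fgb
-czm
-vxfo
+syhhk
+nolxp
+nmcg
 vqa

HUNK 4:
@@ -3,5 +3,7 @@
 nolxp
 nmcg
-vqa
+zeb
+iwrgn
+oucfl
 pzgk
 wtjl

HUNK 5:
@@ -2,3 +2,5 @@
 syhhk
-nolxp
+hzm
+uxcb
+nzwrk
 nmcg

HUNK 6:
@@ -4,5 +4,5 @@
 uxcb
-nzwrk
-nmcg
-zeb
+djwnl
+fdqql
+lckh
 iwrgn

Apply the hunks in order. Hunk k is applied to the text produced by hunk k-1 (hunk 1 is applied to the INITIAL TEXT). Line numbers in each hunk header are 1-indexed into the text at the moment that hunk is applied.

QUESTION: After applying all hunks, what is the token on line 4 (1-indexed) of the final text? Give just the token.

Hunk 1: at line 2 remove [ykus] add [fpyfc,pzgk] -> 7 lines: fgb czm vxfo fpyfc pzgk wtjl jnh
Hunk 2: at line 2 remove [fpyfc] add [vqa] -> 7 lines: fgb czm vxfo vqa pzgk wtjl jnh
Hunk 3: at line 1 remove [czm,vxfo] add [syhhk,nolxp,nmcg] -> 8 lines: fgb syhhk nolxp nmcg vqa pzgk wtjl jnh
Hunk 4: at line 3 remove [vqa] add [zeb,iwrgn,oucfl] -> 10 lines: fgb syhhk nolxp nmcg zeb iwrgn oucfl pzgk wtjl jnh
Hunk 5: at line 2 remove [nolxp] add [hzm,uxcb,nzwrk] -> 12 lines: fgb syhhk hzm uxcb nzwrk nmcg zeb iwrgn oucfl pzgk wtjl jnh
Hunk 6: at line 4 remove [nzwrk,nmcg,zeb] add [djwnl,fdqql,lckh] -> 12 lines: fgb syhhk hzm uxcb djwnl fdqql lckh iwrgn oucfl pzgk wtjl jnh
Final line 4: uxcb

Answer: uxcb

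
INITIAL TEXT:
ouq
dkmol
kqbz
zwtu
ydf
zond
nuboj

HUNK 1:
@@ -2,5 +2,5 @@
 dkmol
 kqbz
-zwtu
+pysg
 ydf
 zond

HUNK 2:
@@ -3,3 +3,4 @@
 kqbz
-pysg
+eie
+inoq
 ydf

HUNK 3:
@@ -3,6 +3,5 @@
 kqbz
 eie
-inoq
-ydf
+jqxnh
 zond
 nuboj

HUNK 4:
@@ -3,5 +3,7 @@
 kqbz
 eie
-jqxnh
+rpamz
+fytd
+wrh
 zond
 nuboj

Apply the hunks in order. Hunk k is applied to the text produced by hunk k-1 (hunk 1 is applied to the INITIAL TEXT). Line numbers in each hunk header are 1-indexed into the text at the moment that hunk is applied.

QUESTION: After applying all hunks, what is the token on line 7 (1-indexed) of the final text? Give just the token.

Hunk 1: at line 2 remove [zwtu] add [pysg] -> 7 lines: ouq dkmol kqbz pysg ydf zond nuboj
Hunk 2: at line 3 remove [pysg] add [eie,inoq] -> 8 lines: ouq dkmol kqbz eie inoq ydf zond nuboj
Hunk 3: at line 3 remove [inoq,ydf] add [jqxnh] -> 7 lines: ouq dkmol kqbz eie jqxnh zond nuboj
Hunk 4: at line 3 remove [jqxnh] add [rpamz,fytd,wrh] -> 9 lines: ouq dkmol kqbz eie rpamz fytd wrh zond nuboj
Final line 7: wrh

Answer: wrh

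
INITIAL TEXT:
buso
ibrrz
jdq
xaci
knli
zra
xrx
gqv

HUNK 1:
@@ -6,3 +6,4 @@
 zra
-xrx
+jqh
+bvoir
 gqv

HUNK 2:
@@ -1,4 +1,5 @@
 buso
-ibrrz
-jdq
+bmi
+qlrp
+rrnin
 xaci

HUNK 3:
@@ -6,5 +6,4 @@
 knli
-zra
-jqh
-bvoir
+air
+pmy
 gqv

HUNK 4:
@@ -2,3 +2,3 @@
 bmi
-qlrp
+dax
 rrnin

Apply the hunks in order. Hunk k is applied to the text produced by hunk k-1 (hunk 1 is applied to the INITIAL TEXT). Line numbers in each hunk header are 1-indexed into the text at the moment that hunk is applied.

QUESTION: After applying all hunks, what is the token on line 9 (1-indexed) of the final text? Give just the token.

Answer: gqv

Derivation:
Hunk 1: at line 6 remove [xrx] add [jqh,bvoir] -> 9 lines: buso ibrrz jdq xaci knli zra jqh bvoir gqv
Hunk 2: at line 1 remove [ibrrz,jdq] add [bmi,qlrp,rrnin] -> 10 lines: buso bmi qlrp rrnin xaci knli zra jqh bvoir gqv
Hunk 3: at line 6 remove [zra,jqh,bvoir] add [air,pmy] -> 9 lines: buso bmi qlrp rrnin xaci knli air pmy gqv
Hunk 4: at line 2 remove [qlrp] add [dax] -> 9 lines: buso bmi dax rrnin xaci knli air pmy gqv
Final line 9: gqv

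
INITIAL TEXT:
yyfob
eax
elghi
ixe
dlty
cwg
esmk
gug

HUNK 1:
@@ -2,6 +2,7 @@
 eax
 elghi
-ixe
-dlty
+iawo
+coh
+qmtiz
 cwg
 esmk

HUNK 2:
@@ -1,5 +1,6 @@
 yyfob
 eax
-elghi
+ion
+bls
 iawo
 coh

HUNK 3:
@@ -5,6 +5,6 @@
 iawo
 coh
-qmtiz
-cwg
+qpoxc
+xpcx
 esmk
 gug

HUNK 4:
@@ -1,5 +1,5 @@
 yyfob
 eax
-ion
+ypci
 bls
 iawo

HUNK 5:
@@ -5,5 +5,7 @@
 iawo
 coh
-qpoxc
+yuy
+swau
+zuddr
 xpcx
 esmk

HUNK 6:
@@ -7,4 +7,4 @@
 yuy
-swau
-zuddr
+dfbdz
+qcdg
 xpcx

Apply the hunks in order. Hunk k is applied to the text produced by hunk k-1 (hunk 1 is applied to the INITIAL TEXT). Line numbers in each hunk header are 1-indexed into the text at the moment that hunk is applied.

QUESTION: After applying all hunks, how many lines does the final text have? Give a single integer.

Answer: 12

Derivation:
Hunk 1: at line 2 remove [ixe,dlty] add [iawo,coh,qmtiz] -> 9 lines: yyfob eax elghi iawo coh qmtiz cwg esmk gug
Hunk 2: at line 1 remove [elghi] add [ion,bls] -> 10 lines: yyfob eax ion bls iawo coh qmtiz cwg esmk gug
Hunk 3: at line 5 remove [qmtiz,cwg] add [qpoxc,xpcx] -> 10 lines: yyfob eax ion bls iawo coh qpoxc xpcx esmk gug
Hunk 4: at line 1 remove [ion] add [ypci] -> 10 lines: yyfob eax ypci bls iawo coh qpoxc xpcx esmk gug
Hunk 5: at line 5 remove [qpoxc] add [yuy,swau,zuddr] -> 12 lines: yyfob eax ypci bls iawo coh yuy swau zuddr xpcx esmk gug
Hunk 6: at line 7 remove [swau,zuddr] add [dfbdz,qcdg] -> 12 lines: yyfob eax ypci bls iawo coh yuy dfbdz qcdg xpcx esmk gug
Final line count: 12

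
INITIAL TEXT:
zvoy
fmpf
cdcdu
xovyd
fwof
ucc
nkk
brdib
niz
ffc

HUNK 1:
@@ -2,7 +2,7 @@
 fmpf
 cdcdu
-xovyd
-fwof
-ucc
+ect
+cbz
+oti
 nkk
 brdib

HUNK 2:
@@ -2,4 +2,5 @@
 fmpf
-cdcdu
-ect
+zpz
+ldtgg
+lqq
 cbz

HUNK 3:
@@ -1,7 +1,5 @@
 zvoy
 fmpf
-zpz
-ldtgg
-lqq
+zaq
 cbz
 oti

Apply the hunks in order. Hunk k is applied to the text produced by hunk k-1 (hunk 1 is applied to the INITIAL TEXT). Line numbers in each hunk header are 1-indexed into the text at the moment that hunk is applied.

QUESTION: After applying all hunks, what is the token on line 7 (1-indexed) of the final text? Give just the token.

Answer: brdib

Derivation:
Hunk 1: at line 2 remove [xovyd,fwof,ucc] add [ect,cbz,oti] -> 10 lines: zvoy fmpf cdcdu ect cbz oti nkk brdib niz ffc
Hunk 2: at line 2 remove [cdcdu,ect] add [zpz,ldtgg,lqq] -> 11 lines: zvoy fmpf zpz ldtgg lqq cbz oti nkk brdib niz ffc
Hunk 3: at line 1 remove [zpz,ldtgg,lqq] add [zaq] -> 9 lines: zvoy fmpf zaq cbz oti nkk brdib niz ffc
Final line 7: brdib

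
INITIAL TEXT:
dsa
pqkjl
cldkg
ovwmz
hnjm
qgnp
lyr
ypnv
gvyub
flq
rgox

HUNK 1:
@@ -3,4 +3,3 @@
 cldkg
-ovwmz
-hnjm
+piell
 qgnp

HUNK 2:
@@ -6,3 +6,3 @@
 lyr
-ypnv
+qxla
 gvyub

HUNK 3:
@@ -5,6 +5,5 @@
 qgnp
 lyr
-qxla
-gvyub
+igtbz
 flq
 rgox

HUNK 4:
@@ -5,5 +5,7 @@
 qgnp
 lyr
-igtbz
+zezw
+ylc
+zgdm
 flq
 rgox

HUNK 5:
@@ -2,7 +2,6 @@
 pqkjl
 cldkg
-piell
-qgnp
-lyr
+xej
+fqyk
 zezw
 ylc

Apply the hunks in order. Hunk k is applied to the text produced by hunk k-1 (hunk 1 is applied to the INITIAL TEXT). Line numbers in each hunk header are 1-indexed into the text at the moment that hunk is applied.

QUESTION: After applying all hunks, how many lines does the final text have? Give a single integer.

Hunk 1: at line 3 remove [ovwmz,hnjm] add [piell] -> 10 lines: dsa pqkjl cldkg piell qgnp lyr ypnv gvyub flq rgox
Hunk 2: at line 6 remove [ypnv] add [qxla] -> 10 lines: dsa pqkjl cldkg piell qgnp lyr qxla gvyub flq rgox
Hunk 3: at line 5 remove [qxla,gvyub] add [igtbz] -> 9 lines: dsa pqkjl cldkg piell qgnp lyr igtbz flq rgox
Hunk 4: at line 5 remove [igtbz] add [zezw,ylc,zgdm] -> 11 lines: dsa pqkjl cldkg piell qgnp lyr zezw ylc zgdm flq rgox
Hunk 5: at line 2 remove [piell,qgnp,lyr] add [xej,fqyk] -> 10 lines: dsa pqkjl cldkg xej fqyk zezw ylc zgdm flq rgox
Final line count: 10

Answer: 10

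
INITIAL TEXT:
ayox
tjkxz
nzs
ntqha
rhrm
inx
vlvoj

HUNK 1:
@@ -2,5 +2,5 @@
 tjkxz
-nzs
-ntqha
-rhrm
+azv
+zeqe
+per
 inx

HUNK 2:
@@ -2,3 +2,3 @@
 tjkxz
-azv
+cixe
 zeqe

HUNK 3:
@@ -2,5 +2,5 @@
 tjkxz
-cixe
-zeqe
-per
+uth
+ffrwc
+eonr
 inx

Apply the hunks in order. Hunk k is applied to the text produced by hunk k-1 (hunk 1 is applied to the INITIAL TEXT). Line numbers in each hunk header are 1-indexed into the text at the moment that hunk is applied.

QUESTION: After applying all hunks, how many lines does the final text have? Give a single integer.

Hunk 1: at line 2 remove [nzs,ntqha,rhrm] add [azv,zeqe,per] -> 7 lines: ayox tjkxz azv zeqe per inx vlvoj
Hunk 2: at line 2 remove [azv] add [cixe] -> 7 lines: ayox tjkxz cixe zeqe per inx vlvoj
Hunk 3: at line 2 remove [cixe,zeqe,per] add [uth,ffrwc,eonr] -> 7 lines: ayox tjkxz uth ffrwc eonr inx vlvoj
Final line count: 7

Answer: 7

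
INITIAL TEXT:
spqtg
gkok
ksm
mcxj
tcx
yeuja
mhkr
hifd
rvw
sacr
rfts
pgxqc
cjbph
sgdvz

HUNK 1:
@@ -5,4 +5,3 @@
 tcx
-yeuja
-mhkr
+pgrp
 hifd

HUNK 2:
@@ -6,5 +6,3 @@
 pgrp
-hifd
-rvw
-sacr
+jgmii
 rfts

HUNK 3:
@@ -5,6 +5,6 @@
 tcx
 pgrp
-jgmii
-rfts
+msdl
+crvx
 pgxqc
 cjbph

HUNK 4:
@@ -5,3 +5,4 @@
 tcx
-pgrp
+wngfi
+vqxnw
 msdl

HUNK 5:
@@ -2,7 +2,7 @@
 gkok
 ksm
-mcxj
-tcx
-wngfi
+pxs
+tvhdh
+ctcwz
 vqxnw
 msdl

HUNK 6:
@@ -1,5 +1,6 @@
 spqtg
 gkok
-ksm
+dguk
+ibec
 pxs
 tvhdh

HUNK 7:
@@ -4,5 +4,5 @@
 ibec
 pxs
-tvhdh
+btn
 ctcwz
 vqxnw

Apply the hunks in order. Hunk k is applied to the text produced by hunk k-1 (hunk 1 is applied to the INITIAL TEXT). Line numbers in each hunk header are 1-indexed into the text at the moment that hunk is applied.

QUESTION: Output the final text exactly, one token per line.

Hunk 1: at line 5 remove [yeuja,mhkr] add [pgrp] -> 13 lines: spqtg gkok ksm mcxj tcx pgrp hifd rvw sacr rfts pgxqc cjbph sgdvz
Hunk 2: at line 6 remove [hifd,rvw,sacr] add [jgmii] -> 11 lines: spqtg gkok ksm mcxj tcx pgrp jgmii rfts pgxqc cjbph sgdvz
Hunk 3: at line 5 remove [jgmii,rfts] add [msdl,crvx] -> 11 lines: spqtg gkok ksm mcxj tcx pgrp msdl crvx pgxqc cjbph sgdvz
Hunk 4: at line 5 remove [pgrp] add [wngfi,vqxnw] -> 12 lines: spqtg gkok ksm mcxj tcx wngfi vqxnw msdl crvx pgxqc cjbph sgdvz
Hunk 5: at line 2 remove [mcxj,tcx,wngfi] add [pxs,tvhdh,ctcwz] -> 12 lines: spqtg gkok ksm pxs tvhdh ctcwz vqxnw msdl crvx pgxqc cjbph sgdvz
Hunk 6: at line 1 remove [ksm] add [dguk,ibec] -> 13 lines: spqtg gkok dguk ibec pxs tvhdh ctcwz vqxnw msdl crvx pgxqc cjbph sgdvz
Hunk 7: at line 4 remove [tvhdh] add [btn] -> 13 lines: spqtg gkok dguk ibec pxs btn ctcwz vqxnw msdl crvx pgxqc cjbph sgdvz

Answer: spqtg
gkok
dguk
ibec
pxs
btn
ctcwz
vqxnw
msdl
crvx
pgxqc
cjbph
sgdvz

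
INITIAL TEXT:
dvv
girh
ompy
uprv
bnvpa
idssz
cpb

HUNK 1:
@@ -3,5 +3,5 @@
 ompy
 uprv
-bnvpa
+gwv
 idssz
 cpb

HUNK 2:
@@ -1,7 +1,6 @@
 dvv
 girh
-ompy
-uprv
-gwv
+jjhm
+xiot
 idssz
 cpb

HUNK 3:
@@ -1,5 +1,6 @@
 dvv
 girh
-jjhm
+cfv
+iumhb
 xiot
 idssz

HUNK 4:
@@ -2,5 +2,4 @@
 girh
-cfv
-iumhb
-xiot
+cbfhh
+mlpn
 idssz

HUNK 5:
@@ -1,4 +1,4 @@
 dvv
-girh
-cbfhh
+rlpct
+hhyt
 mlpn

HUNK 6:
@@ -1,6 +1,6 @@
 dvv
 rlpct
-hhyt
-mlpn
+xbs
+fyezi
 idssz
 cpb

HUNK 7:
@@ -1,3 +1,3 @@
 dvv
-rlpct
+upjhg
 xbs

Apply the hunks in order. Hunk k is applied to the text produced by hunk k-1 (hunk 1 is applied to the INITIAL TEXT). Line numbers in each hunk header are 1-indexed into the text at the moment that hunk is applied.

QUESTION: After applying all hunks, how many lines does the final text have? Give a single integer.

Answer: 6

Derivation:
Hunk 1: at line 3 remove [bnvpa] add [gwv] -> 7 lines: dvv girh ompy uprv gwv idssz cpb
Hunk 2: at line 1 remove [ompy,uprv,gwv] add [jjhm,xiot] -> 6 lines: dvv girh jjhm xiot idssz cpb
Hunk 3: at line 1 remove [jjhm] add [cfv,iumhb] -> 7 lines: dvv girh cfv iumhb xiot idssz cpb
Hunk 4: at line 2 remove [cfv,iumhb,xiot] add [cbfhh,mlpn] -> 6 lines: dvv girh cbfhh mlpn idssz cpb
Hunk 5: at line 1 remove [girh,cbfhh] add [rlpct,hhyt] -> 6 lines: dvv rlpct hhyt mlpn idssz cpb
Hunk 6: at line 1 remove [hhyt,mlpn] add [xbs,fyezi] -> 6 lines: dvv rlpct xbs fyezi idssz cpb
Hunk 7: at line 1 remove [rlpct] add [upjhg] -> 6 lines: dvv upjhg xbs fyezi idssz cpb
Final line count: 6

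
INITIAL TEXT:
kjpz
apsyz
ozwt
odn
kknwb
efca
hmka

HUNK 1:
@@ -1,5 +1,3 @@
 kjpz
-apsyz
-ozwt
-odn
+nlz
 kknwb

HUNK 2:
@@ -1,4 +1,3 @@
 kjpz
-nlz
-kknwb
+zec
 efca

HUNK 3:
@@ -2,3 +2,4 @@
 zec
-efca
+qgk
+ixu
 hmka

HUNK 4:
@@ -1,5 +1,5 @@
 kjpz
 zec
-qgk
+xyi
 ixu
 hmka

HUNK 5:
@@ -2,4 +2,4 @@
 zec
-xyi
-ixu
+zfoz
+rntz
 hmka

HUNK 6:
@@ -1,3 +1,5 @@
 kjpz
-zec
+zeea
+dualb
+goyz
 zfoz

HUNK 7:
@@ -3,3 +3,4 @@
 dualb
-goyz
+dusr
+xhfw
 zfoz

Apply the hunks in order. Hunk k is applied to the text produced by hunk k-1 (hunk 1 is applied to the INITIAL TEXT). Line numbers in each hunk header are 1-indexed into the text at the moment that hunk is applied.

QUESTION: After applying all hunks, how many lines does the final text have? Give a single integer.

Answer: 8

Derivation:
Hunk 1: at line 1 remove [apsyz,ozwt,odn] add [nlz] -> 5 lines: kjpz nlz kknwb efca hmka
Hunk 2: at line 1 remove [nlz,kknwb] add [zec] -> 4 lines: kjpz zec efca hmka
Hunk 3: at line 2 remove [efca] add [qgk,ixu] -> 5 lines: kjpz zec qgk ixu hmka
Hunk 4: at line 1 remove [qgk] add [xyi] -> 5 lines: kjpz zec xyi ixu hmka
Hunk 5: at line 2 remove [xyi,ixu] add [zfoz,rntz] -> 5 lines: kjpz zec zfoz rntz hmka
Hunk 6: at line 1 remove [zec] add [zeea,dualb,goyz] -> 7 lines: kjpz zeea dualb goyz zfoz rntz hmka
Hunk 7: at line 3 remove [goyz] add [dusr,xhfw] -> 8 lines: kjpz zeea dualb dusr xhfw zfoz rntz hmka
Final line count: 8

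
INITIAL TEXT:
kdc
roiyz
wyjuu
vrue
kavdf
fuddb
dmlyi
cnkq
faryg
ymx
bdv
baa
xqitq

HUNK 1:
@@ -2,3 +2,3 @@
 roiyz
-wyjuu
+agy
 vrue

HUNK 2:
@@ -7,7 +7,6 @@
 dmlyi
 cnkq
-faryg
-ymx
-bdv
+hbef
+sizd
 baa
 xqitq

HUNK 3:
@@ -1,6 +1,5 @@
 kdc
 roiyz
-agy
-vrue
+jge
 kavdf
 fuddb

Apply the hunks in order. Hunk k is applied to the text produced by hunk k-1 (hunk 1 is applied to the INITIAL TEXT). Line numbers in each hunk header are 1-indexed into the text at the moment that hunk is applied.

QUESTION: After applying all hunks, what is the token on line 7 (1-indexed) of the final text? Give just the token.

Hunk 1: at line 2 remove [wyjuu] add [agy] -> 13 lines: kdc roiyz agy vrue kavdf fuddb dmlyi cnkq faryg ymx bdv baa xqitq
Hunk 2: at line 7 remove [faryg,ymx,bdv] add [hbef,sizd] -> 12 lines: kdc roiyz agy vrue kavdf fuddb dmlyi cnkq hbef sizd baa xqitq
Hunk 3: at line 1 remove [agy,vrue] add [jge] -> 11 lines: kdc roiyz jge kavdf fuddb dmlyi cnkq hbef sizd baa xqitq
Final line 7: cnkq

Answer: cnkq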